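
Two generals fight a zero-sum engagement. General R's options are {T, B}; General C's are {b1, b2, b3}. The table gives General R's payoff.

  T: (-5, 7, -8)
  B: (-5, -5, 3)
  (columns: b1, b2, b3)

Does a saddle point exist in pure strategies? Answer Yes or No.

Row minima: T → -8, B → -5; maximin = -5.
Column maxima: b1 → -5, b2 → 7, b3 → 3; minimax = -5.
maximin = minimax = -5, so a saddle point exists.

Yes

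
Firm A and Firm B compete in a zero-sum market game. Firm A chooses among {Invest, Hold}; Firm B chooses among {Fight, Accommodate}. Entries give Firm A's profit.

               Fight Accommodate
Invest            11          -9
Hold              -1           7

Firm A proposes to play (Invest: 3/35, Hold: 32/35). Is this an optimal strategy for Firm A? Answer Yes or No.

Against Fight this mix gives (3/35)·11 + (32/35)·(-1) = 1/35.
Against Accommodate this mix gives (3/35)·(-9) + (32/35)·7 = 197/35.
Firm B will play Fight, holding Firm A to 1/35. Shifting weight toward the row that does better against Fight would raise this floor (the equalizing mix achieves 17/7 against both Fight and Accommodate), so the proposed strategy is not optimal.

No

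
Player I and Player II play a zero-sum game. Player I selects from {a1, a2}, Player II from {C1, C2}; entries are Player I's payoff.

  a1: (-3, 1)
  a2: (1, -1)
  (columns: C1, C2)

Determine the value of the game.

Row minima: a1 → -3, a2 → -1; maximin = -1.
Column maxima: C1 → 1, C2 → 1; minimax = 1.
-1 ≠ 1, so there is no saddle point; optimal play is mixed.
Let Player I play a1 with probability p. Expected payoff against C1: (-3)p + 1(1−p) = −4p + 1; against C2: 1p + (-1)(1−p) = 2p − 1.
Setting these equal: −4p + 1 = 2p − 1 ⇒ −6p = -2 ⇒ p = 1/3, and the value is (-4)·(1/3) + 1 = -1/3.
For Player II: with q = P(C1), equating a1's and a2's payoffs gives −4q + 1 = 2q − 1 ⇒ q = 1/3.

-1/3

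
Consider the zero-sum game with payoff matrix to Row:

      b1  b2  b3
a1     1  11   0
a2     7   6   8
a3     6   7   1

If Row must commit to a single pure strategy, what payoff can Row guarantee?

6

Row minima: a1 → 0, a2 → 6, a3 → 1.
The best of these is 6.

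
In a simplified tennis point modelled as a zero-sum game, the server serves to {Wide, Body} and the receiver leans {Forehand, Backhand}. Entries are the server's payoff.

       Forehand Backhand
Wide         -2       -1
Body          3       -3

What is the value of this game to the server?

Row minima: Wide → -2, Body → -3; maximin = -2.
Column maxima: Forehand → 3, Backhand → -1; minimax = -1.
-2 ≠ -1, so there is no saddle point; optimal play is mixed.
Let the server play Wide with probability p. Expected payoff against Forehand: (-2)p + 3(1−p) = −5p + 3; against Backhand: (-1)p + (-3)(1−p) = 2p − 3.
Setting these equal: −5p + 3 = 2p − 3 ⇒ −7p = -6 ⇒ p = 6/7, and the value is (-5)·(6/7) + 3 = -9/7.
For the receiver: with q = P(Forehand), equating Wide's and Body's payoffs gives −q − 1 = 6q − 3 ⇒ q = 2/7.

-9/7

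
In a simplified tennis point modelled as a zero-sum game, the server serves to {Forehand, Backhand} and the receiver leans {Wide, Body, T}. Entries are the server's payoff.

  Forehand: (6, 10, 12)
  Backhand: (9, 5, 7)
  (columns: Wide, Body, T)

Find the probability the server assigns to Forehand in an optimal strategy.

Row minima: Forehand → 6, Backhand → 5; maximin = 6.
Column maxima: Wide → 9, Body → 10, T → 12; minimax = 9.
6 ≠ 9, so there is no saddle point; optimal play is mixed.
T is strictly dominated by Body (it gives the server strictly more in every row), so the receiver never plays it.
On the remaining 2×2 (Forehand, Backhand vs Wide, Body):
Let the server play Forehand with probability p. Expected payoff against Wide: 6p + 9(1−p) = −3p + 9; against Body: 10p + 5(1−p) = 5p + 5.
Setting these equal: −3p + 9 = 5p + 5 ⇒ −8p = -4 ⇒ p = 1/2, and the value is (-3)·(1/2) + 9 = 15/2.
For the receiver: with q = P(Wide), equating Forehand's and Backhand's payoffs gives −4q + 10 = 4q + 5 ⇒ q = 5/8.

1/2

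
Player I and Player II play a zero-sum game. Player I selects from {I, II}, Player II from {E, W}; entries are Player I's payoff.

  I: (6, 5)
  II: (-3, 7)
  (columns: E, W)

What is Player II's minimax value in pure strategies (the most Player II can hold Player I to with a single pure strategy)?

6

Column maxima: E → 6, W → 7.
The smallest of these is 6.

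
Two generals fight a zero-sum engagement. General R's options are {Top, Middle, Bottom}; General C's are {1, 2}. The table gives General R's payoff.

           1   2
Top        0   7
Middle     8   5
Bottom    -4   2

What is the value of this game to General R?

Row minima: Top → 0, Middle → 5, Bottom → -4; maximin = 5.
Column maxima: 1 → 8, 2 → 7; minimax = 7.
5 ≠ 7, so there is no saddle point; optimal play is mixed.
Bottom is strictly dominated by Top, so General R never plays it.
On the remaining 2×2 (Top, Middle vs 1, 2):
Let General R play Top with probability p. Expected payoff against 1: 0p + 8(1−p) = −8p + 8; against 2: 7p + 5(1−p) = 2p + 5.
Setting these equal: −8p + 8 = 2p + 5 ⇒ −10p = -3 ⇒ p = 3/10, and the value is (-8)·(3/10) + 8 = 28/5.
For General C: with q = P(1), equating Top's and Middle's payoffs gives −7q + 7 = 3q + 5 ⇒ q = 1/5.

28/5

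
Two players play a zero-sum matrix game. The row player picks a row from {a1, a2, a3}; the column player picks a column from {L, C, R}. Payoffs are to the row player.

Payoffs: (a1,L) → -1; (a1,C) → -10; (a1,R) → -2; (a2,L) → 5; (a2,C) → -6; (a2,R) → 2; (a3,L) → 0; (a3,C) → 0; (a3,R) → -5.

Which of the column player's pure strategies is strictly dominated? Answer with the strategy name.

L

R holds the row player's payoff strictly below L in every row: -2 < -1, 2 < 5, -5 < 0.
So L is strictly dominated for the column player.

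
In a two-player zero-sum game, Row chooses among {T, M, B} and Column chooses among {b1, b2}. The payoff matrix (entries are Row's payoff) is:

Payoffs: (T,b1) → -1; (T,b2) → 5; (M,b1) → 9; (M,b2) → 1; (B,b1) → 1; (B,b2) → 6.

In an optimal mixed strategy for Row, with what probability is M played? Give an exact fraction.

5/13

Row minima: T → -1, M → 1, B → 1; maximin = 1.
Column maxima: b1 → 9, b2 → 6; minimax = 6.
1 ≠ 6, so there is no saddle point; optimal play is mixed.
T is strictly dominated by B, so Row never plays it.
On the remaining 2×2 (M, B vs b1, b2):
Let Row play M with probability p. Expected payoff against b1: 9p + 1(1−p) = 8p + 1; against b2: 1p + 6(1−p) = −5p + 6.
Setting these equal: 8p + 1 = −5p + 6 ⇒ 13p = 5 ⇒ p = 5/13, and the value is (8)·(5/13) + 1 = 53/13.
For Column: with q = P(b1), equating M's and B's payoffs gives 8q + 1 = −5q + 6 ⇒ q = 5/13.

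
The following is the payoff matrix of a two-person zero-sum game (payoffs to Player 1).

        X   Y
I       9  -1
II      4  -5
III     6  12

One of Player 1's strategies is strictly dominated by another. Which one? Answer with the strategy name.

II

I gives a strictly higher payoff than II against every column: 9 > 4, -1 > -5.
So II is strictly dominated and Player 1 never plays it.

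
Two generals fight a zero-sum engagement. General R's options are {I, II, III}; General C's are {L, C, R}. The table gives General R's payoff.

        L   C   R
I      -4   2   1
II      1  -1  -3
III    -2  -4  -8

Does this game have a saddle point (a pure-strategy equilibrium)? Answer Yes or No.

No

Row minima: I → -4, II → -3, III → -8; maximin = -3.
Column maxima: L → 1, C → 2, R → 1; minimax = 1.
-3 ≠ 1, so no pure-strategy equilibrium exists.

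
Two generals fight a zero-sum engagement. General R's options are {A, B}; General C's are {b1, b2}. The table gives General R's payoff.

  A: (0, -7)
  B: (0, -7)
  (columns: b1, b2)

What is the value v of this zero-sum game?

Row minima: A → -7, B → -7; maximin = -7.
Column maxima: b1 → 0, b2 → -7; minimax = -7.
Since maximin = minimax = -7, there is a saddle point and the value is -7.

-7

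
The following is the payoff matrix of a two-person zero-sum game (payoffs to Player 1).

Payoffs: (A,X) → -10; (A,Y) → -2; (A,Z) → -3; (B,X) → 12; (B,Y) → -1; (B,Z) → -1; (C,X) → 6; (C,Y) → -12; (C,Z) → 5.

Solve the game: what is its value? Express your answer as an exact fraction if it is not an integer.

Row minima: A → -10, B → -1, C → -12; maximin = -1.
Column maxima: X → 12, Y → -1, Z → 5; minimax = -1.
Since maximin = minimax = -1, there is a saddle point and the value is -1.

-1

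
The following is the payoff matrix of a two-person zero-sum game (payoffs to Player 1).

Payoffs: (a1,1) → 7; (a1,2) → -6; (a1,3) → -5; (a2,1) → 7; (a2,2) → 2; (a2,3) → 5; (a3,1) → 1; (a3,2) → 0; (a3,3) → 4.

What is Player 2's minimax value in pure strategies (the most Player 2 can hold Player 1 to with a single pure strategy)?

Column maxima: 1 → 7, 2 → 2, 3 → 5.
The smallest of these is 2.

2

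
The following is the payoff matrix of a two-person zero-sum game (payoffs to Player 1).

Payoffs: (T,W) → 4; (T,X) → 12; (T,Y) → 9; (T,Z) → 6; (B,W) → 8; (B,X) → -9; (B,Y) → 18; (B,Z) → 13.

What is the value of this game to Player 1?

Row minima: T → 4, B → -9; maximin = 4.
Column maxima: W → 8, X → 12, Y → 18, Z → 13; minimax = 8.
4 ≠ 8, so there is no saddle point; optimal play is mixed.
Y is strictly dominated by W (it gives Player 1 strictly more in every row), so Player 2 never plays it.
Z is strictly dominated by W (it gives Player 1 strictly more in every row), so Player 2 never plays it.
On the remaining 2×2 (T, B vs W, X):
Let Player 1 play T with probability p. Expected payoff against W: 4p + 8(1−p) = −4p + 8; against X: 12p + (-9)(1−p) = 21p − 9.
Setting these equal: −4p + 8 = 21p − 9 ⇒ −25p = -17 ⇒ p = 17/25, and the value is (-4)·(17/25) + 8 = 132/25.
For Player 2: with q = P(W), equating T's and B's payoffs gives −8q + 12 = 17q − 9 ⇒ q = 21/25.

132/25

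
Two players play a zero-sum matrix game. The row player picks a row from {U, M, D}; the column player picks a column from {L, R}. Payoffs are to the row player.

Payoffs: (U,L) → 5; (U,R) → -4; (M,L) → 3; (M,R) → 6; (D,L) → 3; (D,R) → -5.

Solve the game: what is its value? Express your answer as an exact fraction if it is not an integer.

7/2

Row minima: U → -4, M → 3, D → -5; maximin = 3.
Column maxima: L → 5, R → 6; minimax = 5.
3 ≠ 5, so there is no saddle point; optimal play is mixed.
D is strictly dominated by U, so the row player never plays it.
On the remaining 2×2 (U, M vs L, R):
Let the row player play U with probability p. Expected payoff against L: 5p + 3(1−p) = 2p + 3; against R: (-4)p + 6(1−p) = −10p + 6.
Setting these equal: 2p + 3 = −10p + 6 ⇒ 12p = 3 ⇒ p = 1/4, and the value is (2)·(1/4) + 3 = 7/2.
For the column player: with q = P(L), equating U's and M's payoffs gives 9q − 4 = −3q + 6 ⇒ q = 5/6.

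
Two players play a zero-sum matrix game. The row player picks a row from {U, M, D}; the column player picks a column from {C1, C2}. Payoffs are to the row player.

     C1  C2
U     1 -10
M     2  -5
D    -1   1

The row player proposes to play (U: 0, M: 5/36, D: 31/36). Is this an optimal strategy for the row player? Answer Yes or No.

No

Against C1 this mix gives (5/36)·2 + (31/36)·(-1) = -7/12.
Against C2 this mix gives (5/36)·(-5) + (31/36)·1 = 1/6.
The column player will play C1, holding the row player to -7/12. Shifting weight toward the row that does better against C1 would raise this floor (the equalizing mix achieves -1/3 against both C1 and C2), so the proposed strategy is not optimal.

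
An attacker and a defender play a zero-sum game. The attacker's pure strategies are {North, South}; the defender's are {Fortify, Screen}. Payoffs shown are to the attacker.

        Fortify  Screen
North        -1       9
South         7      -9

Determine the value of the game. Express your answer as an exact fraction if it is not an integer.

27/13

Row minima: North → -1, South → -9; maximin = -1.
Column maxima: Fortify → 7, Screen → 9; minimax = 7.
-1 ≠ 7, so there is no saddle point; optimal play is mixed.
Let the attacker play North with probability p. Expected payoff against Fortify: (-1)p + 7(1−p) = −8p + 7; against Screen: 9p + (-9)(1−p) = 18p − 9.
Setting these equal: −8p + 7 = 18p − 9 ⇒ −26p = -16 ⇒ p = 8/13, and the value is (-8)·(8/13) + 7 = 27/13.
For the defender: with q = P(Fortify), equating North's and South's payoffs gives −10q + 9 = 16q − 9 ⇒ q = 9/13.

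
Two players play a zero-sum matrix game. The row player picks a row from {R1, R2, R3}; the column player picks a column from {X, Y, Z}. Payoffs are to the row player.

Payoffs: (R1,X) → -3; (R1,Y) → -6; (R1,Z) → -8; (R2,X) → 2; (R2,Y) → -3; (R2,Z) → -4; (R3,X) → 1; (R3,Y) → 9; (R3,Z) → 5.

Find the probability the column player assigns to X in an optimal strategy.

Row minima: R1 → -8, R2 → -4, R3 → 1; maximin = 1.
Column maxima: X → 2, Y → 9, Z → 5; minimax = 2.
1 ≠ 2, so there is no saddle point; optimal play is mixed.
R1 is strictly dominated by R2, so the row player never plays it.
Y is strictly dominated by Z (it gives the row player strictly more in every row), so the column player never plays it.
On the remaining 2×2 (R2, R3 vs X, Z):
Let the row player play R2 with probability p. Expected payoff against X: 2p + 1(1−p) = p + 1; against Z: (-4)p + 5(1−p) = −9p + 5.
Setting these equal: p + 1 = −9p + 5 ⇒ 10p = 4 ⇒ p = 2/5, and the value is (1)·(2/5) + 1 = 7/5.
For the column player: with q = P(X), equating R2's and R3's payoffs gives 6q − 4 = −4q + 5 ⇒ q = 9/10.

9/10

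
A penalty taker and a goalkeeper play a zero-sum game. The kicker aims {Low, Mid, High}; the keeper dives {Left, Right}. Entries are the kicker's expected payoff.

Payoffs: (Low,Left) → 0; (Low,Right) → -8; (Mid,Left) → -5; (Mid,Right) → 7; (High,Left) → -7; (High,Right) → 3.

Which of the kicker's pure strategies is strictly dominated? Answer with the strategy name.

High

Mid gives a strictly higher payoff than High against every column: -5 > -7, 7 > 3.
So High is strictly dominated and the kicker never plays it.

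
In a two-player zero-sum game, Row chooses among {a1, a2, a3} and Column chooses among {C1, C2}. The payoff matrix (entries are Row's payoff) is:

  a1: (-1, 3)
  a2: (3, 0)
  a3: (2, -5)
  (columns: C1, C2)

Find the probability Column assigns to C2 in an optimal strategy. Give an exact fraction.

4/7

Row minima: a1 → -1, a2 → 0, a3 → -5; maximin = 0.
Column maxima: C1 → 3, C2 → 3; minimax = 3.
0 ≠ 3, so there is no saddle point; optimal play is mixed.
a3 is strictly dominated by a2, so Row never plays it.
On the remaining 2×2 (a1, a2 vs C1, C2):
Let Row play a1 with probability p. Expected payoff against C1: (-1)p + 3(1−p) = −4p + 3; against C2: 3p + 0(1−p) = 3p.
Setting these equal: −4p + 3 = 3p ⇒ −7p = -3 ⇒ p = 3/7, and the value is (-4)·(3/7) + 3 = 9/7.
For Column: with q = P(C1), equating a1's and a2's payoffs gives −4q + 3 = 3q ⇒ q = 3/7.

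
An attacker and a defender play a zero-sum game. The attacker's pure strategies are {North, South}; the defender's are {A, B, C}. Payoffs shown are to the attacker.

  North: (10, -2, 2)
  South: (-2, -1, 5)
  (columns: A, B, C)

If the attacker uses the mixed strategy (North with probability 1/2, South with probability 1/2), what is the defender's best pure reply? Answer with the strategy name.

If the defender plays A, the attacker's expected payoff is (1/2)·10 + (1/2)·(-2) = 4.
If the defender plays B, the attacker's expected payoff is (1/2)·(-2) + (1/2)·(-1) = -3/2.
If the defender plays C, the attacker's expected payoff is (1/2)·2 + (1/2)·5 = 7/2.
The defender minimizes the attacker's payoff; the smallest is -3/2, so the best response is B.

B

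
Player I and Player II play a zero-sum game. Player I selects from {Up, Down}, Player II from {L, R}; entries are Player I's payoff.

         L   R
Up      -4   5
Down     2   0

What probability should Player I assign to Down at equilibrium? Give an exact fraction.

9/11

Row minima: Up → -4, Down → 0; maximin = 0.
Column maxima: L → 2, R → 5; minimax = 2.
0 ≠ 2, so there is no saddle point; optimal play is mixed.
Let Player I play Up with probability p. Expected payoff against L: (-4)p + 2(1−p) = −6p + 2; against R: 5p + 0(1−p) = 5p.
Setting these equal: −6p + 2 = 5p ⇒ −11p = -2 ⇒ p = 2/11, and the value is (-6)·(2/11) + 2 = 10/11.
For Player II: with q = P(L), equating Up's and Down's payoffs gives −9q + 5 = 2q ⇒ q = 5/11.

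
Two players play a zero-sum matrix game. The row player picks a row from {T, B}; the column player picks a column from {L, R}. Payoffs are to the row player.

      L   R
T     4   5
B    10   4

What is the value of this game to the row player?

34/7

Row minima: T → 4, B → 4; maximin = 4.
Column maxima: L → 10, R → 5; minimax = 5.
4 ≠ 5, so there is no saddle point; optimal play is mixed.
Let the row player play T with probability p. Expected payoff against L: 4p + 10(1−p) = −6p + 10; against R: 5p + 4(1−p) = p + 4.
Setting these equal: −6p + 10 = p + 4 ⇒ −7p = -6 ⇒ p = 6/7, and the value is (-6)·(6/7) + 10 = 34/7.
For the column player: with q = P(L), equating T's and B's payoffs gives −q + 5 = 6q + 4 ⇒ q = 1/7.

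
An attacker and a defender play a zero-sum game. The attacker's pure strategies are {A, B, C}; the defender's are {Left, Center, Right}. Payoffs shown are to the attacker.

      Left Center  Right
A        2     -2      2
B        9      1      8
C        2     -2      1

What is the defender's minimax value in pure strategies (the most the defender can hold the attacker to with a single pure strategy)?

1

Column maxima: Left → 9, Center → 1, Right → 8.
The smallest of these is 1.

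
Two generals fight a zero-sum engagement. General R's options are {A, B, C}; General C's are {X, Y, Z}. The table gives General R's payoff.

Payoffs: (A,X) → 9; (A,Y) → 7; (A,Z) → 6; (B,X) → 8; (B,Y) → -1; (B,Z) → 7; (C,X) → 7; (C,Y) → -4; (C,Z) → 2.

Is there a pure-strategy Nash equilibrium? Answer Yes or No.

No

Row minima: A → 6, B → -1, C → -4; maximin = 6.
Column maxima: X → 9, Y → 7, Z → 7; minimax = 7.
6 ≠ 7, so no pure-strategy equilibrium exists.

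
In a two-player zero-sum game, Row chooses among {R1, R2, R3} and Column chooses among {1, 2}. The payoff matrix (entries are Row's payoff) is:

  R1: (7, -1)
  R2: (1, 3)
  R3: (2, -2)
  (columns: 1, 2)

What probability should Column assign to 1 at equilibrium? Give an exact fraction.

Row minima: R1 → -1, R2 → 1, R3 → -2; maximin = 1.
Column maxima: 1 → 7, 2 → 3; minimax = 3.
1 ≠ 3, so there is no saddle point; optimal play is mixed.
R3 is strictly dominated by R1, so Row never plays it.
On the remaining 2×2 (R1, R2 vs 1, 2):
Let Row play R1 with probability p. Expected payoff against 1: 7p + 1(1−p) = 6p + 1; against 2: (-1)p + 3(1−p) = −4p + 3.
Setting these equal: 6p + 1 = −4p + 3 ⇒ 10p = 2 ⇒ p = 1/5, and the value is (6)·(1/5) + 1 = 11/5.
For Column: with q = P(1), equating R1's and R2's payoffs gives 8q − 1 = −2q + 3 ⇒ q = 2/5.

2/5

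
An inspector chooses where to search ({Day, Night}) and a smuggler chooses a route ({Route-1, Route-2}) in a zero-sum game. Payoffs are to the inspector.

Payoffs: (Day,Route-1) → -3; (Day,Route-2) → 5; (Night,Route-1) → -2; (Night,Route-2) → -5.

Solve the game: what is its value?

-25/11

Row minima: Day → -3, Night → -5; maximin = -3.
Column maxima: Route-1 → -2, Route-2 → 5; minimax = -2.
-3 ≠ -2, so there is no saddle point; optimal play is mixed.
Let the inspector play Day with probability p. Expected payoff against Route-1: (-3)p + (-2)(1−p) = −p − 2; against Route-2: 5p + (-5)(1−p) = 10p − 5.
Setting these equal: −p − 2 = 10p − 5 ⇒ −11p = -3 ⇒ p = 3/11, and the value is (-1)·(3/11) − 2 = -25/11.
For the smuggler: with q = P(Route-1), equating Day's and Night's payoffs gives −8q + 5 = 3q − 5 ⇒ q = 10/11.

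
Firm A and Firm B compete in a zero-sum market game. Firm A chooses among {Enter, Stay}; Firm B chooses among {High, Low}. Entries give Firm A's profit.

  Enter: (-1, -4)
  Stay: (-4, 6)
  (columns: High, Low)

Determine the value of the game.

Row minima: Enter → -4, Stay → -4; maximin = -4.
Column maxima: High → -1, Low → 6; minimax = -1.
-4 ≠ -1, so there is no saddle point; optimal play is mixed.
Let Firm A play Enter with probability p. Expected payoff against High: (-1)p + (-4)(1−p) = 3p − 4; against Low: (-4)p + 6(1−p) = −10p + 6.
Setting these equal: 3p − 4 = −10p + 6 ⇒ 13p = 10 ⇒ p = 10/13, and the value is (3)·(10/13) − 4 = -22/13.
For Firm B: with q = P(High), equating Enter's and Stay's payoffs gives 3q − 4 = −10q + 6 ⇒ q = 10/13.

-22/13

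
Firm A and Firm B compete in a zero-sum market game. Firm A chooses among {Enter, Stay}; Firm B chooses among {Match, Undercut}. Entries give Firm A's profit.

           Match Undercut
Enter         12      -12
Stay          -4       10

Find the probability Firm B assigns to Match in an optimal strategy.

11/19

Row minima: Enter → -12, Stay → -4; maximin = -4.
Column maxima: Match → 12, Undercut → 10; minimax = 10.
-4 ≠ 10, so there is no saddle point; optimal play is mixed.
Let Firm A play Enter with probability p. Expected payoff against Match: 12p + (-4)(1−p) = 16p − 4; against Undercut: (-12)p + 10(1−p) = −22p + 10.
Setting these equal: 16p − 4 = −22p + 10 ⇒ 38p = 14 ⇒ p = 7/19, and the value is (16)·(7/19) − 4 = 36/19.
For Firm B: with q = P(Match), equating Enter's and Stay's payoffs gives 24q − 12 = −14q + 10 ⇒ q = 11/19.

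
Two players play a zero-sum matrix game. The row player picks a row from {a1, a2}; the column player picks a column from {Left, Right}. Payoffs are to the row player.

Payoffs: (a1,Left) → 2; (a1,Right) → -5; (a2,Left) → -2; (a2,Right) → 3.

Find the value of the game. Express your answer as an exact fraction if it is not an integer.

Row minima: a1 → -5, a2 → -2; maximin = -2.
Column maxima: Left → 2, Right → 3; minimax = 2.
-2 ≠ 2, so there is no saddle point; optimal play is mixed.
Let the row player play a1 with probability p. Expected payoff against Left: 2p + (-2)(1−p) = 4p − 2; against Right: (-5)p + 3(1−p) = −8p + 3.
Setting these equal: 4p − 2 = −8p + 3 ⇒ 12p = 5 ⇒ p = 5/12, and the value is (4)·(5/12) − 2 = -1/3.
For the column player: with q = P(Left), equating a1's and a2's payoffs gives 7q − 5 = −5q + 3 ⇒ q = 2/3.

-1/3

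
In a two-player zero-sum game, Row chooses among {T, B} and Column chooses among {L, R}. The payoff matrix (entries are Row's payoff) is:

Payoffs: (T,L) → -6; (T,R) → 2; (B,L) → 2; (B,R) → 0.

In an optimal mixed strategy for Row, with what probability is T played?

1/5

Row minima: T → -6, B → 0; maximin = 0.
Column maxima: L → 2, R → 2; minimax = 2.
0 ≠ 2, so there is no saddle point; optimal play is mixed.
Let Row play T with probability p. Expected payoff against L: (-6)p + 2(1−p) = −8p + 2; against R: 2p + 0(1−p) = 2p.
Setting these equal: −8p + 2 = 2p ⇒ −10p = -2 ⇒ p = 1/5, and the value is (-8)·(1/5) + 2 = 2/5.
For Column: with q = P(L), equating T's and B's payoffs gives −8q + 2 = 2q ⇒ q = 1/5.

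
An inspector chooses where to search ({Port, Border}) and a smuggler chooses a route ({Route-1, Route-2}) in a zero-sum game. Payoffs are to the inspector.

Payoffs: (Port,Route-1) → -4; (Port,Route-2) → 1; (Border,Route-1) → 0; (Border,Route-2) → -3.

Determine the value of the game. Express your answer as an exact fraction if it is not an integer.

Row minima: Port → -4, Border → -3; maximin = -3.
Column maxima: Route-1 → 0, Route-2 → 1; minimax = 0.
-3 ≠ 0, so there is no saddle point; optimal play is mixed.
Let the inspector play Port with probability p. Expected payoff against Route-1: (-4)p + 0(1−p) = −4p; against Route-2: 1p + (-3)(1−p) = 4p − 3.
Setting these equal: −4p = 4p − 3 ⇒ −8p = -3 ⇒ p = 3/8, and the value is (-4)·(3/8) = -3/2.
For the smuggler: with q = P(Route-1), equating Port's and Border's payoffs gives −5q + 1 = 3q − 3 ⇒ q = 1/2.

-3/2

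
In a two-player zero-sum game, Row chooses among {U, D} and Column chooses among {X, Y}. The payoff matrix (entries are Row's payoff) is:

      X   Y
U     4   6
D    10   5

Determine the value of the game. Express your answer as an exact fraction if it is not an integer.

Row minima: U → 4, D → 5; maximin = 5.
Column maxima: X → 10, Y → 6; minimax = 6.
5 ≠ 6, so there is no saddle point; optimal play is mixed.
Let Row play U with probability p. Expected payoff against X: 4p + 10(1−p) = −6p + 10; against Y: 6p + 5(1−p) = p + 5.
Setting these equal: −6p + 10 = p + 5 ⇒ −7p = -5 ⇒ p = 5/7, and the value is (-6)·(5/7) + 10 = 40/7.
For Column: with q = P(X), equating U's and D's payoffs gives −2q + 6 = 5q + 5 ⇒ q = 1/7.

40/7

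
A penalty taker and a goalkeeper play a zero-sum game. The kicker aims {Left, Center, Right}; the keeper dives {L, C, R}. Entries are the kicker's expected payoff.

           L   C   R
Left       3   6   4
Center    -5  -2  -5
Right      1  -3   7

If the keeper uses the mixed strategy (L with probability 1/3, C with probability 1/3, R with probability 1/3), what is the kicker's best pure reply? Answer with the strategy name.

Expected payoff of Left: (1/3)·3 + (1/3)·6 + (1/3)·4 = 13/3.
Expected payoff of Center: (1/3)·(-5) + (1/3)·(-2) + (1/3)·(-5) = -4.
Expected payoff of Right: (1/3)·1 + (1/3)·(-3) + (1/3)·7 = 5/3.
The largest is 13/3, so the kicker's best response is Left.

Left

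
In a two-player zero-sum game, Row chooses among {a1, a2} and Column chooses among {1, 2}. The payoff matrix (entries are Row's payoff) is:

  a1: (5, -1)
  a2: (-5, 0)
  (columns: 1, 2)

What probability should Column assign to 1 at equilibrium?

Row minima: a1 → -1, a2 → -5; maximin = -1.
Column maxima: 1 → 5, 2 → 0; minimax = 0.
-1 ≠ 0, so there is no saddle point; optimal play is mixed.
Let Row play a1 with probability p. Expected payoff against 1: 5p + (-5)(1−p) = 10p − 5; against 2: (-1)p + 0(1−p) = −p.
Setting these equal: 10p − 5 = −p ⇒ 11p = 5 ⇒ p = 5/11, and the value is (10)·(5/11) − 5 = -5/11.
For Column: with q = P(1), equating a1's and a2's payoffs gives 6q − 1 = −5q ⇒ q = 1/11.

1/11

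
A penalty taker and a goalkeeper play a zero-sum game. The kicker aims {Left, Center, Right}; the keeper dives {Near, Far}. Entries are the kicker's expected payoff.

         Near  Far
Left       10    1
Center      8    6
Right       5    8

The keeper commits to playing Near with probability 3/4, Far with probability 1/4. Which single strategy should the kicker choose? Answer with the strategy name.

Expected payoff of Left: (3/4)·10 + (1/4)·1 = 31/4.
Expected payoff of Center: (3/4)·8 + (1/4)·6 = 15/2.
Expected payoff of Right: (3/4)·5 + (1/4)·8 = 23/4.
The largest is 31/4, so the kicker's best response is Left.

Left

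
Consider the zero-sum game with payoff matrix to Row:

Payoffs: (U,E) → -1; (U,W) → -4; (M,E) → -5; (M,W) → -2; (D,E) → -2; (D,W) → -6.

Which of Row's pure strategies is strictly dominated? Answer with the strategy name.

D

U gives a strictly higher payoff than D against every column: -1 > -2, -4 > -6.
So D is strictly dominated and Row never plays it.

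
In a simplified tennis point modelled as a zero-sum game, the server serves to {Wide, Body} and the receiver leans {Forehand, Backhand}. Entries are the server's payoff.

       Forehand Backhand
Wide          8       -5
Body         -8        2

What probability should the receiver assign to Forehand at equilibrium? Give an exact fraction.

Row minima: Wide → -5, Body → -8; maximin = -5.
Column maxima: Forehand → 8, Backhand → 2; minimax = 2.
-5 ≠ 2, so there is no saddle point; optimal play is mixed.
Let the server play Wide with probability p. Expected payoff against Forehand: 8p + (-8)(1−p) = 16p − 8; against Backhand: (-5)p + 2(1−p) = −7p + 2.
Setting these equal: 16p − 8 = −7p + 2 ⇒ 23p = 10 ⇒ p = 10/23, and the value is (16)·(10/23) − 8 = -24/23.
For the receiver: with q = P(Forehand), equating Wide's and Body's payoffs gives 13q − 5 = −10q + 2 ⇒ q = 7/23.

7/23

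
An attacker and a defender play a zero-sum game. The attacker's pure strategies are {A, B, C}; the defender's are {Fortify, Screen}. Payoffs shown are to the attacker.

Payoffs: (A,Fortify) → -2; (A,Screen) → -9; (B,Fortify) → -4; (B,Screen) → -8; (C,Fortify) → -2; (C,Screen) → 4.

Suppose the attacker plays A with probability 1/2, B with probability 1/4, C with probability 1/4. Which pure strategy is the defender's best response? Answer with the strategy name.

If the defender plays Fortify, the attacker's expected payoff is (1/2)·(-2) + (1/4)·(-4) + (1/4)·(-2) = -5/2.
If the defender plays Screen, the attacker's expected payoff is (1/2)·(-9) + (1/4)·(-8) + (1/4)·4 = -11/2.
The defender minimizes the attacker's payoff; the smallest is -11/2, so the best response is Screen.

Screen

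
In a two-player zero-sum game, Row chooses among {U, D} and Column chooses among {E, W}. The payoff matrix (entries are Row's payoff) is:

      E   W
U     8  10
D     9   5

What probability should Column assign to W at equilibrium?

Row minima: U → 8, D → 5; maximin = 8.
Column maxima: E → 9, W → 10; minimax = 9.
8 ≠ 9, so there is no saddle point; optimal play is mixed.
Let Row play U with probability p. Expected payoff against E: 8p + 9(1−p) = −p + 9; against W: 10p + 5(1−p) = 5p + 5.
Setting these equal: −p + 9 = 5p + 5 ⇒ −6p = -4 ⇒ p = 2/3, and the value is (-1)·(2/3) + 9 = 25/3.
For Column: with q = P(E), equating U's and D's payoffs gives −2q + 10 = 4q + 5 ⇒ q = 5/6.

1/6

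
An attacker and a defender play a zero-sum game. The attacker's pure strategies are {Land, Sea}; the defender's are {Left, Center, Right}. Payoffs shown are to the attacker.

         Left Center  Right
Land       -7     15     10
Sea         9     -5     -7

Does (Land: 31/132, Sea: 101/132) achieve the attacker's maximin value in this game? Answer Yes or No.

No

Against Left this mix gives (31/132)·(-7) + (101/132)·9 = 173/33.
Against Center this mix gives (31/132)·15 + (101/132)·(-5) = -10/33.
Against Right this mix gives (31/132)·10 + (101/132)·(-7) = -397/132.
The defender will play Right, holding the attacker to -397/132. Shifting weight toward the row that does better against Right would raise this floor (the equalizing mix achieves 41/33 against both Right and Left), so the proposed strategy is not optimal.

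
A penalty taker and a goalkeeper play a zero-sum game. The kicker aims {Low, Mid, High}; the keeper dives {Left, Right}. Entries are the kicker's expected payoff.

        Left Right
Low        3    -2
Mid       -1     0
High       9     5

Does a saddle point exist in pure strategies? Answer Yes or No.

Row minima: Low → -2, Mid → -1, High → 5; maximin = 5.
Column maxima: Left → 9, Right → 5; minimax = 5.
maximin = minimax = 5, so a saddle point exists.

Yes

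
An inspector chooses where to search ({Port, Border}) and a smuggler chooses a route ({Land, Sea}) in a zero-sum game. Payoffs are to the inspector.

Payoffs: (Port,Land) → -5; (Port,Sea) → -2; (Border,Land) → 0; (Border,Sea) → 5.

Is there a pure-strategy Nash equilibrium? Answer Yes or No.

Yes

Row minima: Port → -5, Border → 0; maximin = 0.
Column maxima: Land → 0, Sea → 5; minimax = 0.
maximin = minimax = 0, so a saddle point exists.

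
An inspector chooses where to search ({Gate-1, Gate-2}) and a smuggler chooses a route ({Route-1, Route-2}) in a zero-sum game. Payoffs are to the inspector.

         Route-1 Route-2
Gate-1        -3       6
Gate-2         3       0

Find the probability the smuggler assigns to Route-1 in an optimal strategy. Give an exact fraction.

1/2

Row minima: Gate-1 → -3, Gate-2 → 0; maximin = 0.
Column maxima: Route-1 → 3, Route-2 → 6; minimax = 3.
0 ≠ 3, so there is no saddle point; optimal play is mixed.
Let the inspector play Gate-1 with probability p. Expected payoff against Route-1: (-3)p + 3(1−p) = −6p + 3; against Route-2: 6p + 0(1−p) = 6p.
Setting these equal: −6p + 3 = 6p ⇒ −12p = -3 ⇒ p = 1/4, and the value is (-6)·(1/4) + 3 = 3/2.
For the smuggler: with q = P(Route-1), equating Gate-1's and Gate-2's payoffs gives −9q + 6 = 3q ⇒ q = 1/2.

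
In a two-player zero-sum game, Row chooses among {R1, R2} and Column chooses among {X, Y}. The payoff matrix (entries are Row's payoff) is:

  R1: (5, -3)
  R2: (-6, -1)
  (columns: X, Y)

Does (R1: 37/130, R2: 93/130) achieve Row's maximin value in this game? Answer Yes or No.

Against X this mix gives (37/130)·5 + (93/130)·(-6) = -373/130.
Against Y this mix gives (37/130)·(-3) + (93/130)·(-1) = -102/65.
Column will play X, holding Row to -373/130. Shifting weight toward the row that does better against X would raise this floor (the equalizing mix achieves -23/13 against both X and Y), so the proposed strategy is not optimal.

No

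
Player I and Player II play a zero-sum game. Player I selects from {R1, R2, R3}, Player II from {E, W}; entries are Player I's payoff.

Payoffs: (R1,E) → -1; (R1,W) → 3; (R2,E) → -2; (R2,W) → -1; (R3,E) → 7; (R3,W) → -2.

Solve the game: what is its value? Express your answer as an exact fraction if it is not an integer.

19/13

Row minima: R1 → -1, R2 → -2, R3 → -2; maximin = -1.
Column maxima: E → 7, W → 3; minimax = 3.
-1 ≠ 3, so there is no saddle point; optimal play is mixed.
R2 is strictly dominated by R1, so Player I never plays it.
On the remaining 2×2 (R1, R3 vs E, W):
Let Player I play R1 with probability p. Expected payoff against E: (-1)p + 7(1−p) = −8p + 7; against W: 3p + (-2)(1−p) = 5p − 2.
Setting these equal: −8p + 7 = 5p − 2 ⇒ −13p = -9 ⇒ p = 9/13, and the value is (-8)·(9/13) + 7 = 19/13.
For Player II: with q = P(E), equating R1's and R3's payoffs gives −4q + 3 = 9q − 2 ⇒ q = 5/13.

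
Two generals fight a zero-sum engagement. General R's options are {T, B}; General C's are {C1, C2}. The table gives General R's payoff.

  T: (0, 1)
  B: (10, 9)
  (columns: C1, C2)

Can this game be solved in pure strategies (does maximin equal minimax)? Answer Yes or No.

Row minima: T → 0, B → 9; maximin = 9.
Column maxima: C1 → 10, C2 → 9; minimax = 9.
maximin = minimax = 9, so a saddle point exists.

Yes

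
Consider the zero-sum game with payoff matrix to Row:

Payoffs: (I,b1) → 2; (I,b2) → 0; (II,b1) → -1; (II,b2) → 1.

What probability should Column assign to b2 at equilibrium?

Row minima: I → 0, II → -1; maximin = 0.
Column maxima: b1 → 2, b2 → 1; minimax = 1.
0 ≠ 1, so there is no saddle point; optimal play is mixed.
Let Row play I with probability p. Expected payoff against b1: 2p + (-1)(1−p) = 3p − 1; against b2: 0p + 1(1−p) = −p + 1.
Setting these equal: 3p − 1 = −p + 1 ⇒ 4p = 2 ⇒ p = 1/2, and the value is (3)·(1/2) − 1 = 1/2.
For Column: with q = P(b1), equating I's and II's payoffs gives 2q = −2q + 1 ⇒ q = 1/4.

3/4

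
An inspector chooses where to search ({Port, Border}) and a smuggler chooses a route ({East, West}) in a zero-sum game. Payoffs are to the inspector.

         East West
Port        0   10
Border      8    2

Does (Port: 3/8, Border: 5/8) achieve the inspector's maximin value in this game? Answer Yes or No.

Yes

Against East this mix gives (3/8)·0 + (5/8)·8 = 5.
Against West this mix gives (3/8)·10 + (5/8)·2 = 5.
All of the smuggler's active replies (East, West) yield 5, and no column does worse for the inspector. The mix makes the smuggler indifferent and guarantees 5, so it is optimal.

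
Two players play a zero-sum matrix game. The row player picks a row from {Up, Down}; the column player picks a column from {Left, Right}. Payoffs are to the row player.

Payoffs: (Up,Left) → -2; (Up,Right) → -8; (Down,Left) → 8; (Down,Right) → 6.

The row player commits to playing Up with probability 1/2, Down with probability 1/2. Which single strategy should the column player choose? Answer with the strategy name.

Right

If the column player plays Left, the row player's expected payoff is (1/2)·(-2) + (1/2)·8 = 3.
If the column player plays Right, the row player's expected payoff is (1/2)·(-8) + (1/2)·6 = -1.
The column player minimizes the row player's payoff; the smallest is -1, so the best response is Right.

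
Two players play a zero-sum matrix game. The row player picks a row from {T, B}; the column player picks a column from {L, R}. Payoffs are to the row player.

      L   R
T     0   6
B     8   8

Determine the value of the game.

Row minima: T → 0, B → 8; maximin = 8.
Column maxima: L → 8, R → 8; minimax = 8.
Since maximin = minimax = 8, there is a saddle point and the value is 8.

8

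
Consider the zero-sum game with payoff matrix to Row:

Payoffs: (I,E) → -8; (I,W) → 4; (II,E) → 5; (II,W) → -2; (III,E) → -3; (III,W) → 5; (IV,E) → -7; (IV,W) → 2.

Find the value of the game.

19/15

Row minima: I → -8, II → -2, III → -3, IV → -7; maximin = -2.
Column maxima: E → 5, W → 5; minimax = 5.
-2 ≠ 5, so there is no saddle point; optimal play is mixed.
I is strictly dominated by III, so Row never plays it.
IV is strictly dominated by III, so Row never plays it.
On the remaining 2×2 (II, III vs E, W):
Let Row play II with probability p. Expected payoff against E: 5p + (-3)(1−p) = 8p − 3; against W: (-2)p + 5(1−p) = −7p + 5.
Setting these equal: 8p − 3 = −7p + 5 ⇒ 15p = 8 ⇒ p = 8/15, and the value is (8)·(8/15) − 3 = 19/15.
For Column: with q = P(E), equating II's and III's payoffs gives 7q − 2 = −8q + 5 ⇒ q = 7/15.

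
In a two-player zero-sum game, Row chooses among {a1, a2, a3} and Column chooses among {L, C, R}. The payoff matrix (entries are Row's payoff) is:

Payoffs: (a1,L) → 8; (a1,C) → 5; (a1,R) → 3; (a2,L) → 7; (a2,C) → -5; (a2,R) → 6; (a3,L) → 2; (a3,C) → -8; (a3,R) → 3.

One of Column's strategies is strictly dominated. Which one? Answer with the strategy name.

L

C holds Row's payoff strictly below L in every row: 5 < 8, -5 < 7, -8 < 2.
So L is strictly dominated for Column.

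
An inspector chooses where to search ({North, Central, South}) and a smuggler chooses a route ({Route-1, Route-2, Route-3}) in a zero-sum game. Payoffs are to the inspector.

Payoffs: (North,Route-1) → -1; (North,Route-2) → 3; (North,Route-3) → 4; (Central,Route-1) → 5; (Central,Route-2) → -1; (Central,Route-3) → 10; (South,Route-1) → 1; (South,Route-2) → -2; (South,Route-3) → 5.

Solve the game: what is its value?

Row minima: North → -1, Central → -1, South → -2; maximin = -1.
Column maxima: Route-1 → 5, Route-2 → 3, Route-3 → 10; minimax = 3.
-1 ≠ 3, so there is no saddle point; optimal play is mixed.
South is strictly dominated by Central, so the inspector never plays it.
Route-3 is strictly dominated by Route-1 (it gives the inspector strictly more in every row), so the smuggler never plays it.
On the remaining 2×2 (North, Central vs Route-1, Route-2):
Let the inspector play North with probability p. Expected payoff against Route-1: (-1)p + 5(1−p) = −6p + 5; against Route-2: 3p + (-1)(1−p) = 4p − 1.
Setting these equal: −6p + 5 = 4p − 1 ⇒ −10p = -6 ⇒ p = 3/5, and the value is (-6)·(3/5) + 5 = 7/5.
For the smuggler: with q = P(Route-1), equating North's and Central's payoffs gives −4q + 3 = 6q − 1 ⇒ q = 2/5.

7/5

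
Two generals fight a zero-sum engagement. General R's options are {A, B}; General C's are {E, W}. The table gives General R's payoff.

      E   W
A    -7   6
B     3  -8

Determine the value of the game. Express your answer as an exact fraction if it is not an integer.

Row minima: A → -7, B → -8; maximin = -7.
Column maxima: E → 3, W → 6; minimax = 3.
-7 ≠ 3, so there is no saddle point; optimal play is mixed.
Let General R play A with probability p. Expected payoff against E: (-7)p + 3(1−p) = −10p + 3; against W: 6p + (-8)(1−p) = 14p − 8.
Setting these equal: −10p + 3 = 14p − 8 ⇒ −24p = -11 ⇒ p = 11/24, and the value is (-10)·(11/24) + 3 = -19/12.
For General C: with q = P(E), equating A's and B's payoffs gives −13q + 6 = 11q − 8 ⇒ q = 7/12.

-19/12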